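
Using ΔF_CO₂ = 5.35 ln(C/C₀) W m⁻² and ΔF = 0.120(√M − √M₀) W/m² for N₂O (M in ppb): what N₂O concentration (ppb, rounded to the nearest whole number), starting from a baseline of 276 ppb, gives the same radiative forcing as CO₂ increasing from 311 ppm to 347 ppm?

CO₂ forcing: 5.35 × ln(347/311) = 5.35 × 0.109532 = 0.58600 W/m².
Set 0.120(√M − √276) = 0.58600: √M = 0.58600/0.120 + √276 = 4.8833 + 16.6132 = 21.4965.
M = (21.4965)² = 462.10 ppb.

M ≈ 462 ppb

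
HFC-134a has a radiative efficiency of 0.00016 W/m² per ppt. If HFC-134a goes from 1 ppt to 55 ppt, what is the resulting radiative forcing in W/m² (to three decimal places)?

HFC-134a: ΔF = 0.00016 × (55 − 1) = 0.00016 × 54 = 0.0086 W/m².

ΔF = 0.009 W/m²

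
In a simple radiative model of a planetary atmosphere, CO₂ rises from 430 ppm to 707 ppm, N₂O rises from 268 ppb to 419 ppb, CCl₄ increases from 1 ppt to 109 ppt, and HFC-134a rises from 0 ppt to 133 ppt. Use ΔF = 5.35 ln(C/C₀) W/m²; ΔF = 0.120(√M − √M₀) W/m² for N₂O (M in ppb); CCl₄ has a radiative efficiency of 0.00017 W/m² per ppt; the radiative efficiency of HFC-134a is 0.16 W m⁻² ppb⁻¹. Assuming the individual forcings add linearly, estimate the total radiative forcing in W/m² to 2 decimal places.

CO₂: 5.35 × ln(707/430) = 5.35 × ln(1.64419) = 5.35 × 0.49725 = 2.6603 W/m².
N₂O: 0.120 × (√419 − √268) = 0.120 × (20.4695 − 16.3707) = 0.120 × 4.0988 = 0.4919 W/m².
CCl₄: ΔF = 0.00017 × (109 − 1) = 0.00017 × 108 = 0.0184 W/m².
HFC-134a: Δ = 133 − 0 = 133 ppt = 0.133 ppb; ΔF = 0.16 × 0.133 = 0.0213 W/m².
Total ΔF = 2.6603 + 0.4919 + 0.0184 + 0.0213 = 3.1919 W/m².

ΔF = 3.19 W/m²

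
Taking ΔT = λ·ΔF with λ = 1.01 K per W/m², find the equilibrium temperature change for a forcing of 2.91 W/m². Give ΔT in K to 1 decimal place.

ΔT = λ ΔF = 1.01 × 2.91 = 2.9391 K.

ΔT = 2.9 K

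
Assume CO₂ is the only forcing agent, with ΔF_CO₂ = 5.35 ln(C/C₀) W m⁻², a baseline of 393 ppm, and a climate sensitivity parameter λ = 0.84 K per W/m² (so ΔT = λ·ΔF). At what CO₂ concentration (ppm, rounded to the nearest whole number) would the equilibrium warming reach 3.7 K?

Required forcing: ΔF = ΔT/λ = 3.7/0.84 = 4.4048 W/m².
Then ln(C/393) = ΔF/5.35 = 4.4048/5.35 = 0.82333.
So C = 393 × e^0.82333 = 393 × 2.27807 = 895.28 ppm.

C ≈ 895 ppm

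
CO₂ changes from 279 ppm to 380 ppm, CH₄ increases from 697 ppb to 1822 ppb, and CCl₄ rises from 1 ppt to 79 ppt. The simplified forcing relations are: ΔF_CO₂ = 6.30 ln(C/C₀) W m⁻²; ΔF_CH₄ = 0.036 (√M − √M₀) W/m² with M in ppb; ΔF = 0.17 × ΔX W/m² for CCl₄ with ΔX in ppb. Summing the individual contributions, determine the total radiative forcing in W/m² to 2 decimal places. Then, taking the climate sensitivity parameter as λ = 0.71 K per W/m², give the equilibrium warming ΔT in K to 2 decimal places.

ΔF = 2.55 W/m²; ΔT = 1.81 K

CO₂: 6.30 × ln(380/279) = 6.30 × ln(1.36201) = 6.30 × 0.30896 = 1.9464 W/m².
CH₄: 0.036 × (√1822 − √697) = 0.036 × (42.6849 − 26.4008) = 0.036 × 16.2841 = 0.5862 W/m².
CCl₄: Δ = 79 − 1 = 78 ppt = 0.078 ppb; ΔF = 0.17 × 0.078 = 0.0133 W/m².
Total ΔF = 1.9464 + 0.5862 + 0.0133 = 2.5459 W/m².
ΔT = λ ΔF = 0.71 × 2.55 = 1.8105 K.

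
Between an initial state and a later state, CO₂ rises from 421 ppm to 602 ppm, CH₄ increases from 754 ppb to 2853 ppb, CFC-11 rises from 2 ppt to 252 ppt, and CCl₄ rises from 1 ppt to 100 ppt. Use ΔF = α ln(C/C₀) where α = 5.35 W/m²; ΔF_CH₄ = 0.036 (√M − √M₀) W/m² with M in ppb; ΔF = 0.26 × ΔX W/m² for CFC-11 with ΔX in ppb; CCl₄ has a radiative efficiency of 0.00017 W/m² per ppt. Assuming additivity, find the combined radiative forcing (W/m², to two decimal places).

CO₂: 5.35 × ln(602/421) = 5.35 × ln(1.42993) = 5.35 × 0.35763 = 1.9133 W/m².
CH₄: 0.036 × (√2853 − √754) = 0.036 × (53.4135 − 27.4591) = 0.036 × 25.9544 = 0.9344 W/m².
CFC-11: Δ = 252 − 2 = 250 ppt = 0.250 ppb; ΔF = 0.26 × 0.250 = 0.0650 W/m².
CCl₄: ΔF = 0.00017 × (100 − 1) = 0.00017 × 99 = 0.0168 W/m².
Total ΔF = 1.9133 + 0.9344 + 0.0650 + 0.0168 = 2.9295 W/m².

ΔF = 2.93 W/m²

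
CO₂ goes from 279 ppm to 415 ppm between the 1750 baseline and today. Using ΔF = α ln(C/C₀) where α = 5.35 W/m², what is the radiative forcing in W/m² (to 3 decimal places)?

CO₂: 5.35 × ln(415/279) = 5.35 × ln(1.48746) = 5.35 × 0.39707 = 2.1243 W/m².

ΔF = 2.124 W/m²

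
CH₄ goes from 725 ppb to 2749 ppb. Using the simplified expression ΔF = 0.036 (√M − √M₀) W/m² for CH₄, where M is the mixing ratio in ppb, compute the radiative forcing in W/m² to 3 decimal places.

CH₄: 0.036 × (√2749 − √725) = 0.036 × (52.4309 − 26.9258) = 0.036 × 25.5051 = 0.9182 W/m².

ΔF = 0.918 W/m²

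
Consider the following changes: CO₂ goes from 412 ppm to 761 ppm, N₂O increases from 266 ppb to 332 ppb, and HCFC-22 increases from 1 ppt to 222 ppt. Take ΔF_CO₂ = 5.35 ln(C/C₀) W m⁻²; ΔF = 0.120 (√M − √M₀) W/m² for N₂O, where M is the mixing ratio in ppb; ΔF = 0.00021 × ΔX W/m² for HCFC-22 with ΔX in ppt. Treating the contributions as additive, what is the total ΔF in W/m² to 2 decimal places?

CO₂: 5.35 × ln(761/412) = 5.35 × ln(1.84709) = 5.35 × 0.61361 = 3.2828 W/m².
N₂O: 0.120 × (√332 − √266) = 0.120 × (18.2209 − 16.3095) = 0.120 × 1.9114 = 0.2294 W/m².
HCFC-22: ΔF = 0.00021 × (222 − 1) = 0.00021 × 221 = 0.0464 W/m².
Total ΔF = 3.2828 + 0.2294 + 0.0464 = 3.5586 W/m².

ΔF = 3.56 W/m²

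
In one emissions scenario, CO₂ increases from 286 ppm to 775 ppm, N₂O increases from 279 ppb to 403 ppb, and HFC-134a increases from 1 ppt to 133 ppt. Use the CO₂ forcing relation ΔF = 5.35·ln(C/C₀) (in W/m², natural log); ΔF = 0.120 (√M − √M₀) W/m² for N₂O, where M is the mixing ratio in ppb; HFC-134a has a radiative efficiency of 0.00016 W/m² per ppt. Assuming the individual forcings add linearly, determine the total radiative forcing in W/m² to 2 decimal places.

CO₂: 5.35 × ln(775/286) = 5.35 × ln(2.70979) = 5.35 × 0.99687 = 5.3333 W/m².
N₂O: 0.120 × (√403 − √279) = 0.120 × (20.0749 − 16.7033) = 0.120 × 3.3716 = 0.4046 W/m².
HFC-134a: ΔF = 0.00016 × (133 − 1) = 0.00016 × 132 = 0.0211 W/m².
Total ΔF = 5.3333 + 0.4046 + 0.0211 = 5.7590 W/m².

ΔF = 5.76 W/m²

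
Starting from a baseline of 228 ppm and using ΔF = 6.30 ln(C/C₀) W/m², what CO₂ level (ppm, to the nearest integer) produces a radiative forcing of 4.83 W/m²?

Set 6.30 ln(C/228) = 4.83, so ln(C/228) = 4.83/6.30 = 0.76667.
Then C/228 = e^0.76667 = 2.15259, giving C = 228 × 2.15259 = 490.79 ppm.

C ≈ 491 ppm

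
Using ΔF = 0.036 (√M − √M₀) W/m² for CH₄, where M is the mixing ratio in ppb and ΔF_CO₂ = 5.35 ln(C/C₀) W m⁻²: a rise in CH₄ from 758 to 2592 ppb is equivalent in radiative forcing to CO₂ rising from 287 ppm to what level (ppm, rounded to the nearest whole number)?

CH₄ forcing: 0.036 × (√2592 − √758) = 0.036 × (50.9117 − 27.5318) = 0.036 × 23.3799 = 0.84168 W/m².
Set 5.35 ln(C/287) = 0.84168: ln(C/287) = 0.84168/5.35 = 0.15732, so C = 287 × e^0.15732 = 287 × 1.17037 = 335.90 ppm.

C ≈ 336 ppm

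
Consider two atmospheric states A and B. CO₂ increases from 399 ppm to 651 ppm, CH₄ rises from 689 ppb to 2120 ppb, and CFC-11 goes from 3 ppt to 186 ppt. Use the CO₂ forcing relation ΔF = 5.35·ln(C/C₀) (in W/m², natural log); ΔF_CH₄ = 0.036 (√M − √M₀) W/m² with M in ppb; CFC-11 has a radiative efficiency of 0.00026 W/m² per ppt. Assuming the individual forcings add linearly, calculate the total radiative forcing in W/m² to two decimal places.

ΔF = 3.38 W/m²

CO₂: 5.35 × ln(651/399) = 5.35 × ln(1.63158) = 5.35 × 0.48955 = 2.6191 W/m².
CH₄: 0.036 × (√2120 − √689) = 0.036 × (46.0435 − 26.2488) = 0.036 × 19.7947 = 0.7126 W/m².
CFC-11: ΔF = 0.00026 × (186 − 3) = 0.00026 × 183 = 0.0476 W/m².
Total ΔF = 2.6191 + 0.7126 + 0.0476 = 3.3793 W/m².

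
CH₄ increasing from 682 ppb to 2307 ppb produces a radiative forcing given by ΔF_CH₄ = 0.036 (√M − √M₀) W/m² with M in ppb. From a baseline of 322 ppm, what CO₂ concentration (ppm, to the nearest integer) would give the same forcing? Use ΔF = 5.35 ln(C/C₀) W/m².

C ≈ 373 ppm

CH₄ forcing: 0.036 × (√2307 − √682) = 0.036 × (48.0312 − 26.1151) = 0.036 × 21.9161 = 0.78898 W/m².
Set 5.35 ln(C/322) = 0.78898: ln(C/322) = 0.78898/5.35 = 0.14747, so C = 322 × e^0.14747 = 322 × 1.15890 = 373.17 ppm.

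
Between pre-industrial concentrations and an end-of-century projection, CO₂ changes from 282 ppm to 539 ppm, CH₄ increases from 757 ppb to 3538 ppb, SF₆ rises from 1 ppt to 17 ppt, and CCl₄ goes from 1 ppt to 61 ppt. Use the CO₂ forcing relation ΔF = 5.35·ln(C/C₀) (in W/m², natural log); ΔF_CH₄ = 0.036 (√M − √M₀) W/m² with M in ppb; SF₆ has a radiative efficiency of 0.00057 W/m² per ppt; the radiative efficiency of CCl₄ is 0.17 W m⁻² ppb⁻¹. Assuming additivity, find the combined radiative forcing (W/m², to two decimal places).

CO₂: 5.35 × ln(539/282) = 5.35 × ln(1.91135) = 5.35 × 0.64781 = 3.4658 W/m².
CH₄: 0.036 × (√3538 − √757) = 0.036 × (59.4811 − 27.5136) = 0.036 × 31.9675 = 1.1508 W/m².
SF₆: ΔF = 0.00057 × (17 − 1) = 0.00057 × 16 = 0.0091 W/m².
CCl₄: Δ = 61 − 1 = 60 ppt = 0.060 ppb; ΔF = 0.17 × 0.060 = 0.0102 W/m².
Total ΔF = 3.4658 + 1.1508 + 0.0091 + 0.0102 = 4.6359 W/m².

ΔF = 4.64 W/m²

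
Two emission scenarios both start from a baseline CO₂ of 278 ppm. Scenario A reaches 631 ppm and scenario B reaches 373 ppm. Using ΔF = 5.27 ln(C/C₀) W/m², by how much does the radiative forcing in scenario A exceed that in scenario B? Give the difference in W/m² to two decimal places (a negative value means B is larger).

ΔF_A − ΔF_B = 2.77 W/m²

ΔF_A = 5.27 ln(631/278) = 5.27 × 0.81968 = 4.3197 W/m².
ΔF_B = 5.27 ln(373/278) = 5.27 × 0.29396 = 1.5492 W/m².
Difference: 4.3197 − 1.5492 = 2.7705 W/m².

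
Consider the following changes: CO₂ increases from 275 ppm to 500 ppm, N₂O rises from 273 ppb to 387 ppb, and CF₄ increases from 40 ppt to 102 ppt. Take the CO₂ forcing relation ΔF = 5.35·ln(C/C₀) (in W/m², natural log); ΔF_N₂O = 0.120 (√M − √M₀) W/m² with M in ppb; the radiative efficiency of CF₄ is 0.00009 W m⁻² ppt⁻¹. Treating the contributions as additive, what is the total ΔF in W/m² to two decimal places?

CO₂: 5.35 × ln(500/275) = 5.35 × ln(1.81818) = 5.35 × 0.59784 = 3.1984 W/m².
N₂O: 0.120 × (√387 − √273) = 0.120 × (19.6723 − 16.5227) = 0.120 × 3.1496 = 0.3780 W/m².
CF₄: ΔF = 0.00009 × (102 − 40) = 0.00009 × 62 = 0.0056 W/m².
Total ΔF = 3.1984 + 0.3780 + 0.0056 = 3.5820 W/m².

ΔF = 3.58 W/m²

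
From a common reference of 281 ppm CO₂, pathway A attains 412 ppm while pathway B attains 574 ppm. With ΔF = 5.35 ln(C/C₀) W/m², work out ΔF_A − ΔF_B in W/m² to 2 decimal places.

ΔF_A − ΔF_B = -1.77 W/m²

ΔF_A = 5.35 ln(412/281) = 5.35 × 0.38267 = 2.0473 W/m².
ΔF_B = 5.35 ln(574/281) = 5.35 × 0.71427 = 3.8213 W/m².
Difference: 2.0473 − 3.8213 = -1.7740 W/m².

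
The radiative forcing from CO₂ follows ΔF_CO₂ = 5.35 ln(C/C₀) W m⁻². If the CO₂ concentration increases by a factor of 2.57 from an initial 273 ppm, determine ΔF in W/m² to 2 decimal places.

ΔF = 5.05 W/m²

ΔF = 5.35 × ln(2.57) = 5.35 × 0.94391 = 5.0499 W/m².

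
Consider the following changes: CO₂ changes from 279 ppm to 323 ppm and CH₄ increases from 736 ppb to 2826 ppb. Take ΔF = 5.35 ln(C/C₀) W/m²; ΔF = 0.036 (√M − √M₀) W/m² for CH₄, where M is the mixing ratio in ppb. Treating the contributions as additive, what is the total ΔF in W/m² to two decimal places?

CO₂: 5.35 × ln(323/279) = 5.35 × ln(1.15771) = 5.35 × 0.14644 = 0.7835 W/m².
CH₄: 0.036 × (√2826 − √736) = 0.036 × (53.1601 − 27.1293) = 0.036 × 26.0308 = 0.9371 W/m².
Total ΔF = 0.7835 + 0.9371 = 1.7206 W/m².

ΔF = 1.72 W/m²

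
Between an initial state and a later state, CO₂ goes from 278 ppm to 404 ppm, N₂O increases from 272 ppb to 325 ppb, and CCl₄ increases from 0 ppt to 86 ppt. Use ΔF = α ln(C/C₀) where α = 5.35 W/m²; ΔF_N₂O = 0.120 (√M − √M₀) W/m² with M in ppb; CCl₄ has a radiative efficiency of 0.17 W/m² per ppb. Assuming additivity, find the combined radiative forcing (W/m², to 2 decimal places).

ΔF = 2.20 W/m²

CO₂: 5.35 × ln(404/278) = 5.35 × ln(1.45324) = 5.35 × 0.37380 = 1.9998 W/m².
N₂O: 0.120 × (√325 − √272) = 0.120 × (18.0278 − 16.4924) = 0.120 × 1.5354 = 0.1842 W/m².
CCl₄: Δ = 86 − 0 = 86 ppt = 0.086 ppb; ΔF = 0.17 × 0.086 = 0.0146 W/m².
Total ΔF = 1.9998 + 0.1842 + 0.0146 = 2.1986 W/m².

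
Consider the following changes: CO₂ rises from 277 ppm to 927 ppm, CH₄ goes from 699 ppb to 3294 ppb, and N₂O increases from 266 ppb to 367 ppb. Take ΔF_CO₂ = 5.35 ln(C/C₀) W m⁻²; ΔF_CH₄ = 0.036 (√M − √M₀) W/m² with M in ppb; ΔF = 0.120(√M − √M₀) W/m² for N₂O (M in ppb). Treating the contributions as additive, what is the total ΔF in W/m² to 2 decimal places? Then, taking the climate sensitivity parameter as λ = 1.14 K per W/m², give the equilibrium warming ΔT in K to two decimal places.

CO₂: 5.35 × ln(927/277) = 5.35 × ln(3.34657) = 5.35 × 1.20794 = 6.4625 W/m².
CH₄: 0.036 × (√3294 − √699) = 0.036 × (57.3934 − 26.4386) = 0.036 × 30.9548 = 1.1144 W/m².
N₂O: 0.120 × (√367 − √266) = 0.120 × (19.1572 − 16.3095) = 0.120 × 2.8477 = 0.3417 W/m².
Total ΔF = 6.4625 + 1.1144 + 0.3417 = 7.9186 W/m².
ΔT = λ ΔF = 1.14 × 7.92 = 9.0288 K.

ΔF = 7.92 W/m²; ΔT = 9.03 K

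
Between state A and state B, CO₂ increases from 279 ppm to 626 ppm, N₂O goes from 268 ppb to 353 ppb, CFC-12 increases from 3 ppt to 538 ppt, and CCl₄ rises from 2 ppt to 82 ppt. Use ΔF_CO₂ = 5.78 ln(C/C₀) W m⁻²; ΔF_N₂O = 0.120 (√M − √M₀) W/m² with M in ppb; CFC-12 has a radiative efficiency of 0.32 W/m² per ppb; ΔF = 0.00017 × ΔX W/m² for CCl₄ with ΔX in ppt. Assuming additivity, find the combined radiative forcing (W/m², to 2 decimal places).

ΔF = 5.15 W/m²

CO₂: 5.78 × ln(626/279) = 5.78 × ln(2.24373) = 5.78 × 0.80814 = 4.6710 W/m².
N₂O: 0.120 × (√353 − √268) = 0.120 × (18.7883 − 16.3707) = 0.120 × 2.4176 = 0.2901 W/m².
CFC-12: Δ = 538 − 3 = 535 ppt = 0.535 ppb; ΔF = 0.32 × 0.535 = 0.1712 W/m².
CCl₄: ΔF = 0.00017 × (82 − 2) = 0.00017 × 80 = 0.0136 W/m².
Total ΔF = 4.6710 + 0.2901 + 0.1712 + 0.0136 = 5.1459 W/m².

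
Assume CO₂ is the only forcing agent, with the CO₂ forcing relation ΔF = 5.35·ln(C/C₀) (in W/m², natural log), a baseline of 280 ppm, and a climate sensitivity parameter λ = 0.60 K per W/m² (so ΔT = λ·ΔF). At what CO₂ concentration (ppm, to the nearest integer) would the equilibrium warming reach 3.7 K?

C ≈ 887 ppm

Required forcing: ΔF = ΔT/λ = 3.7/0.60 = 6.1667 W/m².
Then ln(C/280) = ΔF/5.35 = 6.1667/5.35 = 1.15265.
So C = 280 × e^1.15265 = 280 × 3.16657 = 886.64 ppm.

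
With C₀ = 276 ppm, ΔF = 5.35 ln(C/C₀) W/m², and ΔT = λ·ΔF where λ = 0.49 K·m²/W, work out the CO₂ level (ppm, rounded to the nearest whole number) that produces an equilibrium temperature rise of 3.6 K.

Required forcing: ΔF = ΔT/λ = 3.6/0.49 = 7.3469 W/m².
Then ln(C/276) = ΔF/5.35 = 7.3469/5.35 = 1.37325.
So C = 276 × e^1.37325 = 276 × 3.94816 = 1089.69 ppm.

C ≈ 1090 ppm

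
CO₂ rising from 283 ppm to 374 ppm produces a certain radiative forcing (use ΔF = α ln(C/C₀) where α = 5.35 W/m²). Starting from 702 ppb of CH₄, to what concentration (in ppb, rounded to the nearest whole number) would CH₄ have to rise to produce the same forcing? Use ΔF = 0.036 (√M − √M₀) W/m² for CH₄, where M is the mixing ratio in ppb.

M ≈ 4614 ppb

CO₂ forcing: 5.35 × ln(374/283) = 5.35 × 0.278809 = 1.49163 W/m².
Set 0.036(√M − √702) = 1.49163: √M = 1.49163/0.036 + √702 = 41.4342 + 26.4953 = 67.9295.
M = (67.9295)² = 4614.42 ppb.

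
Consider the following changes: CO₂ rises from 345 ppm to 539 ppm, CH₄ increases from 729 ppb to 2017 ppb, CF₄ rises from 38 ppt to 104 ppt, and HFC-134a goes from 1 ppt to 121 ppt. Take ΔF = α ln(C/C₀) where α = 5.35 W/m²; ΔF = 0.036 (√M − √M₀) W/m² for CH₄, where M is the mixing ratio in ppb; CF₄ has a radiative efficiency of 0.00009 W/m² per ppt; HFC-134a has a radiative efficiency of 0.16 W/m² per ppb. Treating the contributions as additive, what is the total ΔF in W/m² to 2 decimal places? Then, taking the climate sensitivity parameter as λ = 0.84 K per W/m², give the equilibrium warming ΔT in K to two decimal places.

CO₂: 5.35 × ln(539/345) = 5.35 × ln(1.56232) = 5.35 × 0.44617 = 2.3870 W/m².
CH₄: 0.036 × (√2017 − √729) = 0.036 × (44.9110 − 27.0000) = 0.036 × 17.9110 = 0.6448 W/m².
CF₄: ΔF = 0.00009 × (104 − 38) = 0.00009 × 66 = 0.0059 W/m².
HFC-134a: Δ = 121 − 1 = 120 ppt = 0.120 ppb; ΔF = 0.16 × 0.120 = 0.0192 W/m².
Total ΔF = 2.3870 + 0.6448 + 0.0059 + 0.0192 = 3.0569 W/m².
ΔT = λ ΔF = 0.84 × 3.06 = 2.5704 K.

ΔF = 3.06 W/m²; ΔT = 2.57 K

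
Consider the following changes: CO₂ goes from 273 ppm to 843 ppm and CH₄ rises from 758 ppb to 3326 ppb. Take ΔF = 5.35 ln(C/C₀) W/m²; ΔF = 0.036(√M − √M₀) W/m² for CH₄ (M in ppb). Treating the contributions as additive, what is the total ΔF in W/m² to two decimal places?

CO₂: 5.35 × ln(843/273) = 5.35 × ln(3.08791) = 5.35 × 1.12749 = 6.0321 W/m².
CH₄: 0.036 × (√3326 − √758) = 0.036 × (57.6715 − 27.5318) = 0.036 × 30.1397 = 1.0850 W/m².
Total ΔF = 6.0321 + 1.0850 = 7.1171 W/m².

ΔF = 7.12 W/m²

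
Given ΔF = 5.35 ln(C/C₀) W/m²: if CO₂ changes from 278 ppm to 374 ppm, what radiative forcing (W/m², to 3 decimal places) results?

CO₂ absorption bands are partially saturated, so forcing scales with the logarithm of the concentration ratio.
CO₂: 5.35 × ln(374/278) = 5.35 × ln(1.34532) = 5.35 × 0.29663 = 1.5870 W/m².

ΔF = 1.587 W/m²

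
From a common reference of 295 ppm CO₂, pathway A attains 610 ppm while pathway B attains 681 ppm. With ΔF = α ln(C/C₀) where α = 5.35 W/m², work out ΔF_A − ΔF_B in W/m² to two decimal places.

ΔF_A = 5.35 ln(610/295) = 5.35 × 0.72648 = 3.8867 W/m².
ΔF_B = 5.35 ln(681/295) = 5.35 × 0.83659 = 4.4758 W/m².
Difference: 3.8867 − 4.4758 = -0.5891 W/m².

ΔF_A − ΔF_B = -0.59 W/m²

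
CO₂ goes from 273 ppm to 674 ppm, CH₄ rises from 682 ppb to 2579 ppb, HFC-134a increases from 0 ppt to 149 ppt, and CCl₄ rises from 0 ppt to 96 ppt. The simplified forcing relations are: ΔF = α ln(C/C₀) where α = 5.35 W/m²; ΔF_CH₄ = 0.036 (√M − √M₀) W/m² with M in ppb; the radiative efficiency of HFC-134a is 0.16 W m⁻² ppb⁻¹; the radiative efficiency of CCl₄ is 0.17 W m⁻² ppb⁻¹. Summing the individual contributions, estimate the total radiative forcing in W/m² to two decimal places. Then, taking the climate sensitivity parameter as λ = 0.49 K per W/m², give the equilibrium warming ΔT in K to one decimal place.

ΔF = 5.76 W/m²; ΔT = 2.8 K

CO₂: 5.35 × ln(674/273) = 5.35 × ln(2.46886) = 5.35 × 0.90376 = 4.8351 W/m².
CH₄: 0.036 × (√2579 − √682) = 0.036 × (50.7839 − 26.1151) = 0.036 × 24.6688 = 0.8881 W/m².
HFC-134a: Δ = 149 − 0 = 149 ppt = 0.149 ppb; ΔF = 0.16 × 0.149 = 0.0238 W/m².
CCl₄: Δ = 96 − 0 = 96 ppt = 0.096 ppb; ΔF = 0.17 × 0.096 = 0.0163 W/m².
Total ΔF = 4.8351 + 0.8881 + 0.0238 + 0.0163 = 5.7633 W/m².
ΔT = λ ΔF = 0.49 × 5.76 = 2.8224 K.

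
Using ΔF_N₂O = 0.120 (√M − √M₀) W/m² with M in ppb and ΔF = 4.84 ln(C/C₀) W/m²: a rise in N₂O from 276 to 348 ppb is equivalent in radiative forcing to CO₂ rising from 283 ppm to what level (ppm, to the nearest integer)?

C ≈ 298 ppm

N₂O forcing: 0.120 × (√348 − √276) = 0.120 × (18.6548 − 16.6132) = 0.120 × 2.0416 = 0.24499 W/m².
Set 4.84 ln(C/283) = 0.24499: ln(C/283) = 0.24499/4.84 = 0.05062, so C = 283 × e^0.05062 = 283 × 1.05192 = 297.69 ppm.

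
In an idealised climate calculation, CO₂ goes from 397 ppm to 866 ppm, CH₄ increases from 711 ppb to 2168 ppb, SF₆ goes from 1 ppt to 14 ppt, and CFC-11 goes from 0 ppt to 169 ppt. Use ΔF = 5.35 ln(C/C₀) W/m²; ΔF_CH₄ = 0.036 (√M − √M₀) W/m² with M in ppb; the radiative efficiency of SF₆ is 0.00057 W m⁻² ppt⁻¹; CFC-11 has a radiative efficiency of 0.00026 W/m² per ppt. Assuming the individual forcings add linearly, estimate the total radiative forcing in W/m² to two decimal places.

CO₂: 5.35 × ln(866/397) = 5.35 × ln(2.18136) = 5.35 × 0.77995 = 4.1727 W/m².
CH₄: 0.036 × (√2168 − √711) = 0.036 × (46.5618 − 26.6646) = 0.036 × 19.8972 = 0.7163 W/m².
SF₆: ΔF = 0.00057 × (14 − 1) = 0.00057 × 13 = 0.0074 W/m².
CFC-11: ΔF = 0.00026 × (169 − 0) = 0.00026 × 169 = 0.0439 W/m².
Total ΔF = 4.1727 + 0.7163 + 0.0074 + 0.0439 = 4.9403 W/m².

ΔF = 4.94 W/m²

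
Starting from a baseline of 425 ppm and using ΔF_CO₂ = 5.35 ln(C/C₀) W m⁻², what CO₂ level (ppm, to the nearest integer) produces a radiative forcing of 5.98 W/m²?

C ≈ 1300 ppm

Set 5.35 ln(C/425) = 5.98, so ln(C/425) = 5.98/5.35 = 1.11776.
Then C/425 = e^1.11776 = 3.05800, giving C = 425 × 3.05800 = 1299.65 ppm.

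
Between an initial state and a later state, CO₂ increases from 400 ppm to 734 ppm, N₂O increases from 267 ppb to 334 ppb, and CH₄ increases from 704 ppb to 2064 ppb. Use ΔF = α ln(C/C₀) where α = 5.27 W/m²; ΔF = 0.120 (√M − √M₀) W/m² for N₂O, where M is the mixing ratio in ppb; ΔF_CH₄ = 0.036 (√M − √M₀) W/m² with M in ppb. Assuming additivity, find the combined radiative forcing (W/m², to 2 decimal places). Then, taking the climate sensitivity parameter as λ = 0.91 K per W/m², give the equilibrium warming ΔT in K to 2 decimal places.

CO₂: 5.27 × ln(734/400) = 5.27 × ln(1.83500) = 5.27 × 0.60704 = 3.1991 W/m².
N₂O: 0.120 × (√334 − √267) = 0.120 × (18.2757 − 16.3401) = 0.120 × 1.9356 = 0.2323 W/m².
CH₄: 0.036 × (√2064 − √704) = 0.036 × (45.4313 − 26.5330) = 0.036 × 18.8983 = 0.6803 W/m².
Total ΔF = 3.1991 + 0.2323 + 0.6803 = 4.1117 W/m².
ΔT = λ ΔF = 0.91 × 4.11 = 3.7401 K.

ΔF = 4.11 W/m²; ΔT = 3.74 K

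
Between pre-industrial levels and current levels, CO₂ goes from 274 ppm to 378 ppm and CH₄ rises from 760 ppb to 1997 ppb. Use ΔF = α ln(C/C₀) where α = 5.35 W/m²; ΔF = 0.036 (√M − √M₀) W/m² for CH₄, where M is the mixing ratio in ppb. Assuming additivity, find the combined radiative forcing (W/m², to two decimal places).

ΔF = 2.34 W/m²

CO₂: 5.35 × ln(378/274) = 5.35 × ln(1.37956) = 5.35 × 0.32176 = 1.7214 W/m².
CH₄: 0.036 × (√1997 − √760) = 0.036 × (44.6878 − 27.5681) = 0.036 × 17.1197 = 0.6163 W/m².
Total ΔF = 1.7214 + 0.6163 = 2.3377 W/m².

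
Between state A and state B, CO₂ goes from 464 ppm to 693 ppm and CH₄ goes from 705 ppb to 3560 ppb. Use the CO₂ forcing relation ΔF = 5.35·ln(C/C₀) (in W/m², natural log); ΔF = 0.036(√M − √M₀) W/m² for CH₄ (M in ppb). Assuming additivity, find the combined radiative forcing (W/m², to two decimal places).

ΔF = 3.34 W/m²

CO₂: 5.35 × ln(693/464) = 5.35 × ln(1.49353) = 5.35 × 0.40114 = 2.1461 W/m².
CH₄: 0.036 × (√3560 − √705) = 0.036 × (59.6657 − 26.5518) = 0.036 × 33.1139 = 1.1921 W/m².
Total ΔF = 2.1461 + 1.1921 = 3.3382 W/m².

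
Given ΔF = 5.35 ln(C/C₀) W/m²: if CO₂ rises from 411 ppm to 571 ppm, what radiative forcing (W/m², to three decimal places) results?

CO₂: 5.35 × ln(571/411) = 5.35 × ln(1.38929) = 5.35 × 0.32879 = 1.7590 W/m².

ΔF = 1.759 W/m²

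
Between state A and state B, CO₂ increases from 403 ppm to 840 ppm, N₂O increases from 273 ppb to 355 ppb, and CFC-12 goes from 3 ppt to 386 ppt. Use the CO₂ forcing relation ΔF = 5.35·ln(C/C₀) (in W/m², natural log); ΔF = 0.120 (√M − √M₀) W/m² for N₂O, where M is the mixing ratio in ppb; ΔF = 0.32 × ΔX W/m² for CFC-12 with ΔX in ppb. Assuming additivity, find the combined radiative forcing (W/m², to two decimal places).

CO₂: 5.35 × ln(840/403) = 5.35 × ln(2.08437) = 5.35 × 0.73447 = 3.9294 W/m².
N₂O: 0.120 × (√355 − √273) = 0.120 × (18.8414 − 16.5227) = 0.120 × 2.3187 = 0.2782 W/m².
CFC-12: Δ = 386 − 3 = 383 ppt = 0.383 ppb; ΔF = 0.32 × 0.383 = 0.1226 W/m².
Total ΔF = 3.9294 + 0.2782 + 0.1226 = 4.3302 W/m².

ΔF = 4.33 W/m²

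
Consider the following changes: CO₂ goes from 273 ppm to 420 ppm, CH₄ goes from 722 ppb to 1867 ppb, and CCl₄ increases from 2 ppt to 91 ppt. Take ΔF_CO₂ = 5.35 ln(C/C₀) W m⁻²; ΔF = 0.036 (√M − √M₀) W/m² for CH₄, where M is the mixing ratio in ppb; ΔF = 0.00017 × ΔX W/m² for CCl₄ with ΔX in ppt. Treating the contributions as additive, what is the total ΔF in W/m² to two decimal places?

CO₂: 5.35 × ln(420/273) = 5.35 × ln(1.53846) = 5.35 × 0.43078 = 2.3047 W/m².
CH₄: 0.036 × (√1867 − √722) = 0.036 × (43.2088 − 26.8701) = 0.036 × 16.3387 = 0.5882 W/m².
CCl₄: ΔF = 0.00017 × (91 − 2) = 0.00017 × 89 = 0.0151 W/m².
Total ΔF = 2.3047 + 0.5882 + 0.0151 = 2.9080 W/m².

ΔF = 2.91 W/m²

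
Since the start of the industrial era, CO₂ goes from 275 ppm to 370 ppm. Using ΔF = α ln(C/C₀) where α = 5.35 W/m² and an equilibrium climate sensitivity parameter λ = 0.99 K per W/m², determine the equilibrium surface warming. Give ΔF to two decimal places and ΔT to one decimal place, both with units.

ΔF = 1.59 W/m²; ΔT = 1.6 K

CO₂: 5.35 × ln(370/275) = 5.35 × ln(1.34545) = 5.35 × 0.29673 = 1.5875 W/m².
ΔT = λ ΔF = 0.99 × 1.59 = 1.5741 K.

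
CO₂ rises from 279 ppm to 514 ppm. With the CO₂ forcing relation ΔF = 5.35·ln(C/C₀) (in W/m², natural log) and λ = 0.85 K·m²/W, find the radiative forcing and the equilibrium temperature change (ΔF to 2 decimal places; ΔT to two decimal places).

ΔF = 3.27 W/m²; ΔT = 2.78 K

CO₂: 5.35 × ln(514/279) = 5.35 × ln(1.84229) = 5.35 × 0.61101 = 3.2689 W/m².
ΔT = λ ΔF = 0.85 × 3.27 = 2.7795 K.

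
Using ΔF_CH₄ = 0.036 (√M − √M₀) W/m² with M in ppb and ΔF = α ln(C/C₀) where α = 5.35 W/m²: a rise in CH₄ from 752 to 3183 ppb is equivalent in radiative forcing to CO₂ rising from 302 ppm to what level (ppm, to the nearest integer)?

CH₄ forcing: 0.036 × (√3183 − √752) = 0.036 × (56.4181 − 27.4226) = 0.036 × 28.9955 = 1.04384 W/m².
Set 5.35 ln(C/302) = 1.04384: ln(C/302) = 1.04384/5.35 = 0.19511, so C = 302 × e^0.19511 = 302 × 1.21544 = 367.06 ppm.

C ≈ 367 ppm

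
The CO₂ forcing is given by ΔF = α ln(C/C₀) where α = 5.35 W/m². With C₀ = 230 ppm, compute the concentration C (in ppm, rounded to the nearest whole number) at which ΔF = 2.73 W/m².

Set 5.35 ln(C/230) = 2.73, so ln(C/230) = 2.73/5.35 = 0.51028.
Then C/230 = e^0.51028 = 1.66576, giving C = 230 × 1.66576 = 383.12 ppm.

C ≈ 383 ppm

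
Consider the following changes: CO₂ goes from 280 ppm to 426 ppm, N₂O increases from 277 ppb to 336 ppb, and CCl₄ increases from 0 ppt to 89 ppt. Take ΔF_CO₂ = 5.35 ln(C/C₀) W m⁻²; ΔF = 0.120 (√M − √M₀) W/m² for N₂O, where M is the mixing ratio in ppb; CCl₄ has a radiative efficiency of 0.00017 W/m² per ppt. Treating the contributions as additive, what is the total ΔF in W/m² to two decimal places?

ΔF = 2.46 W/m²

CO₂: 5.35 × ln(426/280) = 5.35 × ln(1.52143) = 5.35 × 0.41965 = 2.2451 W/m².
N₂O: 0.120 × (√336 − √277) = 0.120 × (18.3303 − 16.6433) = 0.120 × 1.6870 = 0.2024 W/m².
CCl₄: ΔF = 0.00017 × (89 − 0) = 0.00017 × 89 = 0.0151 W/m².
Total ΔF = 2.2451 + 0.2024 + 0.0151 = 2.4626 W/m².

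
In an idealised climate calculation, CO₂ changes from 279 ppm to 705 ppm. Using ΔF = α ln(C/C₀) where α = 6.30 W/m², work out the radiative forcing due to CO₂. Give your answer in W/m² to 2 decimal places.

ΔF = 5.84 W/m²

CO₂ absorption bands are partially saturated, so forcing scales with the logarithm of the concentration ratio.
CO₂: 6.30 × ln(705/279) = 6.30 × ln(2.52688) = 6.30 × 0.92699 = 5.8400 W/m².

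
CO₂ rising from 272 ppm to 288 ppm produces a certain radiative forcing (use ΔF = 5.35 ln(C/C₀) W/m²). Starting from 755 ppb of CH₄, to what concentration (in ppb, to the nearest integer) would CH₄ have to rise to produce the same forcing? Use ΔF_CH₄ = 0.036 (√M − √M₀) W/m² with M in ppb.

M ≈ 1294 ppb

CO₂ forcing: 5.35 × ln(288/272) = 5.35 × 0.057158 = 0.30580 W/m².
Set 0.036(√M − √755) = 0.30580: √M = 0.30580/0.036 + √755 = 8.4944 + 27.4773 = 35.9717.
M = (35.9717)² = 1293.96 ppb.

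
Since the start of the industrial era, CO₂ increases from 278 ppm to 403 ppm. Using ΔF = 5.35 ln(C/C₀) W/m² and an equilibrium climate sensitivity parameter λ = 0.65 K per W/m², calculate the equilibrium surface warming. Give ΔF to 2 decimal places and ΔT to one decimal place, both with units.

ΔF = 1.99 W/m²; ΔT = 1.3 K

CO₂: 5.35 × ln(403/278) = 5.35 × ln(1.44964) = 5.35 × 0.37132 = 1.9866 W/m².
ΔT = λ ΔF = 0.65 × 1.99 = 1.2935 K.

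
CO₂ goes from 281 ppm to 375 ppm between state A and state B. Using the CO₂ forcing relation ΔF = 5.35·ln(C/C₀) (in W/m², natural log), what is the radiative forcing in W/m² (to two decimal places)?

CO₂: 5.35 × ln(375/281) = 5.35 × ln(1.33452) = 5.35 × 0.28857 = 1.5438 W/m².

ΔF = 1.54 W/m²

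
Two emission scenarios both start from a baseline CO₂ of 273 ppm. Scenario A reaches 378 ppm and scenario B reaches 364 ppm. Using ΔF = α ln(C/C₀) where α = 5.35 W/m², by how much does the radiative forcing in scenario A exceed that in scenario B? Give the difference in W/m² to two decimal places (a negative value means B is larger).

ΔF_A − ΔF_B = 0.20 W/m²

ΔF_A = 5.35 ln(378/273) = 5.35 × 0.32542 = 1.7410 W/m².
ΔF_B = 5.35 ln(364/273) = 5.35 × 0.28768 = 1.5391 W/m².
Difference: 1.7410 − 1.5391 = 0.2019 W/m².
(Equivalently, ΔF_A − ΔF_B = 5.35 ln(378/364) = 5.35 × 0.03774 = 0.2019 W/m².)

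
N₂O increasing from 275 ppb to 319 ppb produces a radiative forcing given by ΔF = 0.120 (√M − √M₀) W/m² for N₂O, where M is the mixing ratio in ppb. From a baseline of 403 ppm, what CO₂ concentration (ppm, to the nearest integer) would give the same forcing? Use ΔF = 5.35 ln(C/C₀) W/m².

C ≈ 415 ppm

N₂O forcing: 0.120 × (√319 − √275) = 0.120 × (17.8606 − 16.5831) = 0.120 × 1.2775 = 0.15330 W/m².
Set 5.35 ln(C/403) = 0.15330: ln(C/403) = 0.15330/5.35 = 0.02865, so C = 403 × e^0.02865 = 403 × 1.02906 = 414.71 ppm.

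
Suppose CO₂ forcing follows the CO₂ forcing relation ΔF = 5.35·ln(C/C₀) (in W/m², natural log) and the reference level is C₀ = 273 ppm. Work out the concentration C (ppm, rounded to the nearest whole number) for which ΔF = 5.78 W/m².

C ≈ 804 ppm

Set 5.35 ln(C/273) = 5.78, so ln(C/273) = 5.78/5.35 = 1.08037.
Then C/273 = e^1.08037 = 2.94577, giving C = 273 × 2.94577 = 804.20 ppm.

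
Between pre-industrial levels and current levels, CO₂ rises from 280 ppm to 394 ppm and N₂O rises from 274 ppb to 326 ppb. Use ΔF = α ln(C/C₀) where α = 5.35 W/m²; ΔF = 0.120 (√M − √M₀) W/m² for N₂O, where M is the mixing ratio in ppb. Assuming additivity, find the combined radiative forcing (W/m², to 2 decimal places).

ΔF = 2.01 W/m²

CO₂: 5.35 × ln(394/280) = 5.35 × ln(1.40714) = 5.35 × 0.34156 = 1.8273 W/m².
N₂O: 0.120 × (√326 − √274) = 0.120 × (18.0555 − 16.5529) = 0.120 × 1.5026 = 0.1803 W/m².
Total ΔF = 1.8273 + 0.1803 = 2.0076 W/m².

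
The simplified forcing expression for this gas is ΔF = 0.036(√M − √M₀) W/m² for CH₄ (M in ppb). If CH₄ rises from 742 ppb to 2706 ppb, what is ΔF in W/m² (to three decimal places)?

ΔF = 0.892 W/m²

CH₄: 0.036 × (√2706 − √742) = 0.036 × (52.0192 − 27.2397) = 0.036 × 24.7795 = 0.8921 W/m².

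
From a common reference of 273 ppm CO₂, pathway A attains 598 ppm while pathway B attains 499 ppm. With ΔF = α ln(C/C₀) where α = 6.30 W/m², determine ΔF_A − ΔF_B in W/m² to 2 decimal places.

ΔF_A = 6.30 ln(598/273) = 6.30 × 0.78412 = 4.9400 W/m².
ΔF_B = 6.30 ln(499/273) = 6.30 × 0.60313 = 3.7997 W/m².
Difference: 4.9400 − 3.7997 = 1.1403 W/m².

ΔF_A − ΔF_B = 1.14 W/m²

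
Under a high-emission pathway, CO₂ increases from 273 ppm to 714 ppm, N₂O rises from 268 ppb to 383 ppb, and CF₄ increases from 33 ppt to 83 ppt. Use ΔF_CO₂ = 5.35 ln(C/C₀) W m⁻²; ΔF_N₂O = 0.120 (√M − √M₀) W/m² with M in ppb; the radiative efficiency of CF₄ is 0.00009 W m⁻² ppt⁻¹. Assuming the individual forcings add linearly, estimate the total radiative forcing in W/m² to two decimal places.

CO₂: 5.35 × ln(714/273) = 5.35 × ln(2.61538) = 5.35 × 0.96141 = 5.1435 W/m².
N₂O: 0.120 × (√383 − √268) = 0.120 × (19.5704 − 16.3707) = 0.120 × 3.1997 = 0.3840 W/m².
CF₄: ΔF = 0.00009 × (83 − 33) = 0.00009 × 50 = 0.0045 W/m².
Total ΔF = 5.1435 + 0.3840 + 0.0045 = 5.5320 W/m².

ΔF = 5.53 W/m²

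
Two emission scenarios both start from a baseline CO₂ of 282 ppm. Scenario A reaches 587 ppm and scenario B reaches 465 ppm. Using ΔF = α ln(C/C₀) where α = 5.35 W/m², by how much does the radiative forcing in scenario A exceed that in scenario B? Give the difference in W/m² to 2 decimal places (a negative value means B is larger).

ΔF_A = 5.35 ln(587/282) = 5.35 × 0.73312 = 3.9222 W/m².
ΔF_B = 5.35 ln(465/282) = 5.35 × 0.50013 = 2.6757 W/m².
Difference: 3.9222 − 2.6757 = 1.2465 W/m².

ΔF_A − ΔF_B = 1.25 W/m²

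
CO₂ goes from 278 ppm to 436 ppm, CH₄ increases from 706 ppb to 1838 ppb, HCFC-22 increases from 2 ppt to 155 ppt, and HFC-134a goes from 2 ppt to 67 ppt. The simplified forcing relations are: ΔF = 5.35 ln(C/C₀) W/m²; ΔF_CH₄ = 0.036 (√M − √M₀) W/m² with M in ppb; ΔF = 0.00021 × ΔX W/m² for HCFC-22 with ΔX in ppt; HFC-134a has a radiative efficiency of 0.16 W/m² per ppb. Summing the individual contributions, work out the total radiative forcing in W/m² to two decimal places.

ΔF = 3.04 W/m²

CO₂: 5.35 × ln(436/278) = 5.35 × ln(1.56835) = 5.35 × 0.45002 = 2.4076 W/m².
CH₄: 0.036 × (√1838 − √706) = 0.036 × (42.8719 − 26.5707) = 0.036 × 16.3012 = 0.5868 W/m².
HCFC-22: ΔF = 0.00021 × (155 − 2) = 0.00021 × 153 = 0.0321 W/m².
HFC-134a: Δ = 67 − 2 = 65 ppt = 0.065 ppb; ΔF = 0.16 × 0.065 = 0.0104 W/m².
Total ΔF = 2.4076 + 0.5868 + 0.0321 + 0.0104 = 3.0369 W/m².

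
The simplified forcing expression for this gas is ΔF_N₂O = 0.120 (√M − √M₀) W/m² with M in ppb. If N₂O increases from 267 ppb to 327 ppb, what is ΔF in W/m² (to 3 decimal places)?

ΔF = 0.209 W/m²

N₂O: 0.120 × (√327 − √267) = 0.120 × (18.0831 − 16.3401) = 0.120 × 1.7430 = 0.2092 W/m².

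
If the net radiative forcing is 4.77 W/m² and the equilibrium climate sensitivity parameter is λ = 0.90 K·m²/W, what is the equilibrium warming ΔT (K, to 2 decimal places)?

ΔT = 4.29 K

ΔT = λ ΔF = 0.90 × 4.77 = 4.2930 K.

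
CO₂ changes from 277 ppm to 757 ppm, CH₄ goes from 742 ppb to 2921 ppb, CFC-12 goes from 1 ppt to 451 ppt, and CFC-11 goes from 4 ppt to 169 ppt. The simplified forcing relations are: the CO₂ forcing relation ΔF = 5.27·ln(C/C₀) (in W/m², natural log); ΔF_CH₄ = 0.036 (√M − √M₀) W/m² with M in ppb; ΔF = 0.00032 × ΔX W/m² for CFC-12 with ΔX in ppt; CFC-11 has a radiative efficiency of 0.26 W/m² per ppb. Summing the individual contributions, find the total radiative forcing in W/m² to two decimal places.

ΔF = 6.45 W/m²

CO₂: 5.27 × ln(757/277) = 5.27 × ln(2.73285) = 5.27 × 1.00535 = 5.2982 W/m².
CH₄: 0.036 × (√2921 − √742) = 0.036 × (54.0463 − 27.2397) = 0.036 × 26.8066 = 0.9650 W/m².
CFC-12: ΔF = 0.00032 × (451 − 1) = 0.00032 × 450 = 0.1440 W/m².
CFC-11: Δ = 169 − 4 = 165 ppt = 0.165 ppb; ΔF = 0.26 × 0.165 = 0.0429 W/m².
Total ΔF = 5.2982 + 0.9650 + 0.1440 + 0.0429 = 6.4501 W/m².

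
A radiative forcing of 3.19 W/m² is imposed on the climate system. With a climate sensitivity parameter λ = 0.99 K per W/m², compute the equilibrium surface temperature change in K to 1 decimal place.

ΔT = 3.2 K

ΔT = λ ΔF = 0.99 × 3.19 = 3.1581 K.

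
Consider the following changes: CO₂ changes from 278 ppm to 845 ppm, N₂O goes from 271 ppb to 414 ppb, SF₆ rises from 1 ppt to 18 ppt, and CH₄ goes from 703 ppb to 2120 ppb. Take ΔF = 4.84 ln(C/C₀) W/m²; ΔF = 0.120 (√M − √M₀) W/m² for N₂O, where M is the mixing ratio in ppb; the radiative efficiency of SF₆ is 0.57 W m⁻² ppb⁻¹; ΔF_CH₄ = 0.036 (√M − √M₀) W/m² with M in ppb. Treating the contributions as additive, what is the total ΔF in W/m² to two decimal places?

ΔF = 6.56 W/m²

CO₂: 4.84 × ln(845/278) = 4.84 × ln(3.03957) = 4.84 × 1.11172 = 5.3807 W/m².
N₂O: 0.120 × (√414 − √271) = 0.120 × (20.3470 − 16.4621) = 0.120 × 3.8849 = 0.4662 W/m².
SF₆: Δ = 18 − 1 = 17 ppt = 0.017 ppb; ΔF = 0.57 × 0.017 = 0.0097 W/m².
CH₄: 0.036 × (√2120 − √703) = 0.036 × (46.0435 − 26.5141) = 0.036 × 19.5294 = 0.7031 W/m².
Total ΔF = 5.3807 + 0.4662 + 0.0097 + 0.7031 = 6.5597 W/m².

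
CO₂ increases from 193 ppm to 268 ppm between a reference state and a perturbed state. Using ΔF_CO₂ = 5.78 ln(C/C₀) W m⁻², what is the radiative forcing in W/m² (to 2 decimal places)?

ΔF = 1.90 W/m²

CO₂: 5.78 × ln(268/193) = 5.78 × ln(1.38860) = 5.78 × 0.32830 = 1.8976 W/m².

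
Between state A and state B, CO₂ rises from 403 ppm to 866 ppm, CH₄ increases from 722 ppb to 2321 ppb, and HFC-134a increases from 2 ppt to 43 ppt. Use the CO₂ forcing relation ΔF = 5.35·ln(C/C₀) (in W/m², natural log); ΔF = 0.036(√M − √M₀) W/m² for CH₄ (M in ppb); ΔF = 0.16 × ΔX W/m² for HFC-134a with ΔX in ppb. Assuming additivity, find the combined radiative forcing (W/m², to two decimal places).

CO₂: 5.35 × ln(866/403) = 5.35 × ln(2.14888) = 5.35 × 0.76495 = 4.0925 W/m².
CH₄: 0.036 × (√2321 − √722) = 0.036 × (48.1768 − 26.8701) = 0.036 × 21.3067 = 0.7670 W/m².
HFC-134a: Δ = 43 − 2 = 41 ppt = 0.041 ppb; ΔF = 0.16 × 0.041 = 0.0066 W/m².
Total ΔF = 4.0925 + 0.7670 + 0.0066 = 4.8661 W/m².

ΔF = 4.87 W/m²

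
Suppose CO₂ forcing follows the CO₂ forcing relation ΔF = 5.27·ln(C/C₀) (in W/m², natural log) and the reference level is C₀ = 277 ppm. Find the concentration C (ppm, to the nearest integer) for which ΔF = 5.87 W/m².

Set 5.27 ln(C/277) = 5.87, so ln(C/277) = 5.87/5.27 = 1.11385.
Then C/277 = e^1.11385 = 3.04606, giving C = 277 × 3.04606 = 843.76 ppm.

C ≈ 844 ppm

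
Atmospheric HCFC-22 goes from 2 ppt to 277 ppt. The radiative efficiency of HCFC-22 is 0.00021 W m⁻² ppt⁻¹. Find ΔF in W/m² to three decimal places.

ΔF = 0.058 W/m²

HCFC-22: ΔF = 0.00021 × (277 − 2) = 0.00021 × 275 = 0.0578 W/m².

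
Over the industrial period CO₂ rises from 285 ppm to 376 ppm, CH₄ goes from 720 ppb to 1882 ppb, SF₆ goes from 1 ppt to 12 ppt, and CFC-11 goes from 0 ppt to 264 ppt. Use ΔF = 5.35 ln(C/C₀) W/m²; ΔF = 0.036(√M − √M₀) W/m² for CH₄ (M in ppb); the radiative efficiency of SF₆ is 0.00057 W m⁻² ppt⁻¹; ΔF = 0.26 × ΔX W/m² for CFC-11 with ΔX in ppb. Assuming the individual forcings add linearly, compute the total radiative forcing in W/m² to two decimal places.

CO₂: 5.35 × ln(376/285) = 5.35 × ln(1.31930) = 5.35 × 0.27710 = 1.4825 W/m².
CH₄: 0.036 × (√1882 − √720) = 0.036 × (43.3820 − 26.8328) = 0.036 × 16.5492 = 0.5958 W/m².
SF₆: ΔF = 0.00057 × (12 − 1) = 0.00057 × 11 = 0.0063 W/m².
CFC-11: Δ = 264 − 0 = 264 ppt = 0.264 ppb; ΔF = 0.26 × 0.264 = 0.0686 W/m².
Total ΔF = 1.4825 + 0.5958 + 0.0063 + 0.0686 = 2.1532 W/m².

ΔF = 2.15 W/m²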